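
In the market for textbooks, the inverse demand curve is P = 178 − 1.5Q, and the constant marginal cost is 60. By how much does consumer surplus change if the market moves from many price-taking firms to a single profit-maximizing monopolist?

Consumer surplus falls by 3481

Competitive firms price at marginal cost: P = 60, giving Q = 236/3.
CS = ½·(178 − 60)·236/3 = 13924/3.
A monopolist chooses Q where MR = MC. MR = 178 − 3Q; setting this equal to 60 gives Q = 118/3 and P = 119.
CS = ½·(178 − 119)·118/3 = 3481/3.
Change in consumer surplus: 3481/3 − 13924/3 = −3481.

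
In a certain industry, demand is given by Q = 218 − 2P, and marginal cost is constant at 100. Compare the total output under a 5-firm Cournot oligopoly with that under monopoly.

Cournot: Q = 15; Monopoly: Q = 9

Inverting demand: P = 109 − 0.5Q.
In a 5-firm Cournot equilibrium, symmetry and the first-order condition give q = (109 − 100)/(3) = 3. So Q = 15 and P = 101.5.
A monopolist chooses Q where MR = MC. MR = 109 − Q; setting this equal to 100 gives Q = 9 and P = 104.5.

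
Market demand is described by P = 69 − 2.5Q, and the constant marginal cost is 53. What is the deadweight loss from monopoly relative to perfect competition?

DWL = 12.8

Competitive firms price at marginal cost: P = 53, giving Q = 6.4.
Monopoly sets MR = MC: 69 − 5Q = 53 ⇒ Q = 3.2, P = 69 − 2.5·3.2 = 61.
DWL is the triangle between Q = 3.2 and Q = 6.4: ½·(6.4 − 3.2)·(61 − 53) = 12.8.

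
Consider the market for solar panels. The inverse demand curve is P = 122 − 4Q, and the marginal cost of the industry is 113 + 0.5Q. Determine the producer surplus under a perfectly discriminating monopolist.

PS = 9

Under first-degree price discrimination the firm charges each unit its demand price and produces up to where P = MC, i.e. Q = 2. Consumer surplus is zero; producer surplus equals total surplus.
PS = ½·(122 − 113)·2 = 9.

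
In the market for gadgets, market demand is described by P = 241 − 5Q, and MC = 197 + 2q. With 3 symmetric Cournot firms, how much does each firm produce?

q_i = 2

In a 3-firm Cournot equilibrium, symmetry and the first-order condition give q = (241 − 197)/(22) = 2. So Q = 6 and P = 211.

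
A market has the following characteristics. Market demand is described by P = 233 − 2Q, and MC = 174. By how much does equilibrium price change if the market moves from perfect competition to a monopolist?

P rises by 29.5

Perfect competition: P = MC = 174, so 233 − 2Q = 174 and Q = 29.5.
The monopolist equates marginal revenue to marginal cost: 233 − 4Q = 174, so Q = 14.75. From demand, P = 203.5.
Change in equilibrium price: 203.5 − 174 = 29.5.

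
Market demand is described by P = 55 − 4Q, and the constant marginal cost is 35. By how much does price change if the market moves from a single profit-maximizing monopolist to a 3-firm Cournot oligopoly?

Price falls by 5

Monopoly sets MR = MC: 55 − 8Q = 35 ⇒ Q = 2.5, P = 55 − 4·2.5 = 45.
With 3 symmetric Cournot firms, each firm's FOC gives 55 − 16q = 35, so q = 1.25, Q = 3·1.25 = 3.75, and P = 40.
Change in price: 40 − 45 = −5.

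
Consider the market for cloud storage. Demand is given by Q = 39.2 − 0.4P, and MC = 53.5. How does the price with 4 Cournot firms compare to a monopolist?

Inverting demand: P = 98 − 2.5Q.
With 4 symmetric Cournot firms, each firm's FOC gives 98 − 12.5q = 53.5, so q = 3.56, Q = 4·3.56 = 14.24, and P = 62.4.
Monopoly sets MR = MC: 98 − 5Q = 53.5 ⇒ Q = 8.9, P = 98 − 2.5·8.9 = 75.75.

Cournot: P = 62.4; Monopoly: P = 75.75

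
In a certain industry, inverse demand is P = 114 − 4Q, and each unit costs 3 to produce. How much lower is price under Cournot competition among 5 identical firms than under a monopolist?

A monopolist chooses Q where MR = MC. MR = 114 − 8Q; setting this equal to 3 gives Q = 13.875 and P = 58.5.
In a 5-firm Cournot equilibrium, symmetry and the first-order condition give q = (114 − 3)/(24) = 4.625. So Q = 23.125 and P = 21.5.
Change in price: 21.5 − 58.5 = −37.

P falls by 37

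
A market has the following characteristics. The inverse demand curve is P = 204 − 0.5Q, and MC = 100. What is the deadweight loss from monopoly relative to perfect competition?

DWL = 2704

Competitive firms price at marginal cost: P = 100, giving Q = 208.
A monopolist chooses Q where MR = MC. MR = 204 − Q; setting this equal to 100 gives Q = 104 and P = 152.
DWL is the triangle between Q = 104 and Q = 208: ½·(208 − 104)·(152 − 100) = 2704.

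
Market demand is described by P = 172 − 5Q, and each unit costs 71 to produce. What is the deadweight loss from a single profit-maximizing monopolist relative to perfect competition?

Perfect competition: P = MC = 71, so 172 − 5Q = 71 and Q = 20.2.
A monopolist chooses Q where MR = MC. MR = 172 − 10Q; setting this equal to 71 gives Q = 10.1 and P = 121.5.
DWL is the triangle between Q = 10.1 and Q = 20.2: ½·(20.2 − 10.1)·(121.5 − 71) = 255.025.

DWL = 255.025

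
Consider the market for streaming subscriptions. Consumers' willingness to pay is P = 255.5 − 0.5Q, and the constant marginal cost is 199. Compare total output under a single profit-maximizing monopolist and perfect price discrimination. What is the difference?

Total output rises by 56.5

A monopolist chooses Q where MR = MC. MR = 255.5 − Q; setting this equal to 199 gives Q = 56.5 and P = 227.25.
With perfect price discrimination, output is the efficient level Q = 113 (where demand meets MC), but every buyer pays their willingness to pay: CS = 0 and PS = total surplus.
Change in total output: 113 − 56.5 = 56.5.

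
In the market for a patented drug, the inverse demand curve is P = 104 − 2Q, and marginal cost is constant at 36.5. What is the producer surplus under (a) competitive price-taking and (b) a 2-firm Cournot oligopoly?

Competition: PS = 0; Cournot: PS = 506.25

Under competition P = MC = 36.5, so Q = (104 − 36.5)/2 = 33.75.
PS = (36.5 − 36.5)·33.75 = 0.
In a 2-firm Cournot equilibrium, symmetry and the first-order condition give q = (104 − 36.5)/(6) = 11.25. So Q = 22.5 and P = 59.
PS = (59 − 36.5)·22.5 = 506.25.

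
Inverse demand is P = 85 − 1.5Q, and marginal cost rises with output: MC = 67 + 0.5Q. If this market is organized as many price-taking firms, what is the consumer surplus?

Competitive equilibrium sets price equal to marginal cost: 85 − 1.5Q = 67 + 0.5Q, so Q = 9 and P = 71.5.
CS = ½·(85 − 71.5)·9 = 60.75.

CS = 60.75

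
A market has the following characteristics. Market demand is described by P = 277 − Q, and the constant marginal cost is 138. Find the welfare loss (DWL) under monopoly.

DWL = 2415.125

Under competition P = MC = 138, so Q = (277 − 138)/1 = 139.
A monopolist chooses Q where MR = MC. MR = 277 − 2Q; setting this equal to 138 gives Q = 69.5 and P = 207.5.
DWL is the triangle between Q = 69.5 and Q = 139: ½·(139 − 69.5)·(207.5 − 138) = 2415.125.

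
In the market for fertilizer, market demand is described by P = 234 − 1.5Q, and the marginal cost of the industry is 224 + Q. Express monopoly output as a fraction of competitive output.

Q_m/Q_c = 0.625

A monopolist chooses Q where MR = MC. MR = 234 − 3Q; setting this equal to 224 + Q gives Q = 2.5 and P = 230.25.
Competitive equilibrium sets price equal to marginal cost: 234 − 1.5Q = 224 + Q, so Q = 4 and P = 228.
Ratio Q_m/Q_c = 2.5/4 = 0.625.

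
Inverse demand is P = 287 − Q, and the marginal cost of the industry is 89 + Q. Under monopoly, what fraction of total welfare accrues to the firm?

A monopolist chooses Q where MR = MC. MR = 287 − 2Q; setting this equal to 89 + Q gives Q = 66 and P = 221.
CS = ½·(287 − 221)·66 = 2178.
PS = P·Q − VC(Q) = 221·66 − (89·66 + ½·1·66²) = 6534.
Share captured = PS/TS = 6534/8712 = 0.75.

PS/TS = 0.75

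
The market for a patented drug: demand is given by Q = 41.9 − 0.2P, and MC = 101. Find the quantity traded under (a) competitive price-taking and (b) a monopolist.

Competition: Q = 21.7; Monopoly: Q = 10.85

Inverting demand: P = 209.5 − 5Q.
Competitive firms price at marginal cost: P = 101, giving Q = 21.7.
The monopolist equates marginal revenue to marginal cost: 209.5 − 10Q = 101, so Q = 10.85. From demand, P = 155.25.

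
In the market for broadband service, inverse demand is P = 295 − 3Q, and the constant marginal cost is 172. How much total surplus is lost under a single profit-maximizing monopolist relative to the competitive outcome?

Perfect competition: P = MC = 172, so 295 − 3Q = 172 and Q = 41.
A monopolist chooses Q where MR = MC. MR = 295 − 6Q; setting this equal to 172 gives Q = 20.5 and P = 233.5.
DWL is the triangle between Q = 20.5 and Q = 41: ½·(41 − 20.5)·(233.5 − 172) = 630.375.

DWL = 630.375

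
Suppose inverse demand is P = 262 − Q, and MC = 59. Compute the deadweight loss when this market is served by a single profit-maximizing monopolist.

DWL = 5151.125

Under competition P = MC = 59, so Q = (262 − 59)/1 = 203.
A monopolist chooses Q where MR = MC. MR = 262 − 2Q; setting this equal to 59 gives Q = 101.5 and P = 160.5.
DWL is the triangle between Q = 101.5 and Q = 203: ½·(203 − 101.5)·(160.5 − 59) = 5151.125.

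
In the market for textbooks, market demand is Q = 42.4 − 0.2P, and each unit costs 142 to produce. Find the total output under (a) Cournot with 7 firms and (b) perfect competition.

Inverting demand: P = 212 − 5Q.
With 7 symmetric Cournot firms, each firm's FOC gives 212 − 40q = 142, so q = 1.75, Q = 7·1.75 = 12.25, and P = 150.75.
Under competition P = MC = 142, so Q = (212 − 142)/5 = 14.

Cournot: Q = 12.25; Competition: Q = 14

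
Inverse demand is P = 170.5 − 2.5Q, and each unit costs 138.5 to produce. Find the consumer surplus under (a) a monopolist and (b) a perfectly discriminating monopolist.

The monopolist equates marginal revenue to marginal cost: 170.5 − 5Q = 138.5, so Q = 6.4. From demand, P = 154.5.
CS = ½·(170.5 − 154.5)·6.4 = 51.2.
Under first-degree price discrimination the firm charges each unit its demand price and produces up to where P = MC, i.e. Q = 12.8. Consumer surplus is zero; producer surplus equals total surplus.
CS = 0.

Monopoly: CS = 51.2; Perfect PD: CS = 0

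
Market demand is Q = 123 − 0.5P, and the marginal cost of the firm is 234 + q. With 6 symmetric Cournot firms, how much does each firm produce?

Inverting demand: P = 246 − 2Q.
In a 6-firm Cournot equilibrium, symmetry and the first-order condition give q = (246 − 234)/(15) = 0.8. So Q = 4.8 and P = 236.4.

q_i = 0.8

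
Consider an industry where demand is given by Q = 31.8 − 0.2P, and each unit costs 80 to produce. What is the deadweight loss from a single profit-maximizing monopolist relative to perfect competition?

DWL = 156.025

Inverting demand: P = 159 − 5Q.
Under competition P = MC = 80, so Q = (159 − 80)/5 = 15.8.
A monopolist chooses Q where MR = MC. MR = 159 − 10Q; setting this equal to 80 gives Q = 7.9 and P = 119.5.
DWL is the triangle between Q = 7.9 and Q = 15.8: ½·(15.8 − 7.9)·(119.5 − 80) = 156.025.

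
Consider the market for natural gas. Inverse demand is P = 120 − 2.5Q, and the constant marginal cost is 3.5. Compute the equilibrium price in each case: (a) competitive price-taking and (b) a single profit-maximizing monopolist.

Under competition P = MC = 3.5, so Q = (120 − 3.5)/2.5 = 46.6.
Monopoly sets MR = MC: 120 − 5Q = 3.5 ⇒ Q = 23.3, P = 120 − 2.5·23.3 = 61.75.

Competition: P = 3.5; Monopoly: P = 61.75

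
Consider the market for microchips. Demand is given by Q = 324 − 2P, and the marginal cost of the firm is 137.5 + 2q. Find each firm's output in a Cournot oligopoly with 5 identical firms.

q_i = 4.9

Inverting demand: P = 162 − 0.5Q.
Cournot with 5 identical firms: the symmetric best-response condition is 162 − 3q = 137.5 + 2q. Each firm produces q = 4.9, total output Q = 24.5, price P = 149.75.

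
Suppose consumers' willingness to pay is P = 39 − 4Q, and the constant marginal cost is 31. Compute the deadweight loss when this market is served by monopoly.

DWL = 2

Under competition P = MC = 31, so Q = (39 − 31)/4 = 2.
A monopolist chooses Q where MR = MC. MR = 39 − 8Q; setting this equal to 31 gives Q = 1 and P = 35.
DWL is the triangle between Q = 1 and Q = 2: ½·(2 − 1)·(35 − 31) = 2.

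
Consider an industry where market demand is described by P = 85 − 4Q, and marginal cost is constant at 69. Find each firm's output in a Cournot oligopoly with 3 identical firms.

With 3 symmetric Cournot firms, each firm's FOC gives 85 − 16q = 69, so q = 1, Q = 3·1 = 3, and P = 73.

q_i = 1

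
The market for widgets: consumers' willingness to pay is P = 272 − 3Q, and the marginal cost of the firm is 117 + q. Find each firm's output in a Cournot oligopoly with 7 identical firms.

Cournot with 7 identical firms: the symmetric best-response condition is 272 − 24q = 117 + q. Each firm produces q = 6.2, total output Q = 43.4, price P = 141.8.

q_i = 6.2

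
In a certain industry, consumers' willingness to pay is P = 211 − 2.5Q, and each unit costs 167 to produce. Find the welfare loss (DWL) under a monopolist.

DWL = 96.8

Competitive firms price at marginal cost: P = 167, giving Q = 17.6.
The monopolist equates marginal revenue to marginal cost: 211 − 5Q = 167, so Q = 8.8. From demand, P = 189.
DWL is the triangle between Q = 8.8 and Q = 17.6: ½·(17.6 − 8.8)·(189 − 167) = 96.8.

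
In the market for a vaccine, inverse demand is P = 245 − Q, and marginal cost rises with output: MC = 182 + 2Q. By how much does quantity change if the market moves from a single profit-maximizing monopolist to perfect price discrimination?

Q rises by 5.25

A monopolist chooses Q where MR = MC. MR = 245 − 2Q; setting this equal to 182 + 2Q gives Q = 15.75 and P = 229.25.
With perfect price discrimination, output is the efficient level Q = 21 (where demand meets MC), but every buyer pays their willingness to pay: CS = 0 and PS = total surplus.
Change in quantity: 21 − 15.75 = 5.25.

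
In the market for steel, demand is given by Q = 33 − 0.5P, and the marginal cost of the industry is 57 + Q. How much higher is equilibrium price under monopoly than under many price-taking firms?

P rises by 2.4

Inverting demand: P = 66 − 2Q.
Competitive equilibrium sets price equal to marginal cost: 66 − 2Q = 57 + Q, so Q = 3 and P = 60.
Monopoly sets MR = MC: 66 − 4Q = 57 + Q ⇒ Q = 1.8, P = 66 − 2·1.8 = 62.4.
Change in equilibrium price: 62.4 − 60 = 2.4.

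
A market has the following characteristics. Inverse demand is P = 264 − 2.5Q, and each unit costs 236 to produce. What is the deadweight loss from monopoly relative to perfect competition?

DWL = 39.2

Competitive firms price at marginal cost: P = 236, giving Q = 11.2.
Monopoly sets MR = MC: 264 − 5Q = 236 ⇒ Q = 5.6, P = 264 − 2.5·5.6 = 250.
DWL is the triangle between Q = 5.6 and Q = 11.2: ½·(11.2 − 5.6)·(250 − 236) = 39.2.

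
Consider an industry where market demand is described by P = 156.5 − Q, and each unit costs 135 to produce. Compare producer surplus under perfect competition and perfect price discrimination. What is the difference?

Producer surplus rises by 231.125

Under competition P = MC = 135, so Q = (156.5 − 135)/1 = 21.5.
PS = (135 − 135)·21.5 = 0.
With perfect price discrimination, output is the efficient level Q = 21.5 (where demand meets MC), but every buyer pays their willingness to pay: CS = 0 and PS = total surplus.
PS = ½·(156.5 − 135)·21.5 = 231.125.
Change in producer surplus: 231.125 − 0 = 231.125.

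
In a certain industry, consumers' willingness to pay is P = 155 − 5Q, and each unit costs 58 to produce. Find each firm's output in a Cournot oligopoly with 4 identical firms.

q_i = 3.88

Cournot with 4 identical firms: the symmetric best-response condition is 155 − 25q = 58. Each firm produces q = 3.88, total output Q = 15.52, price P = 77.4.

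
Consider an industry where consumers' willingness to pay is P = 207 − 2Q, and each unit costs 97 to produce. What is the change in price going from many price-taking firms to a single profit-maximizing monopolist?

Under competition P = MC = 97, so Q = (207 − 97)/2 = 55.
A monopolist chooses Q where MR = MC. MR = 207 − 4Q; setting this equal to 97 gives Q = 27.5 and P = 152.
Change in price: 152 − 97 = 55.

P rises by 55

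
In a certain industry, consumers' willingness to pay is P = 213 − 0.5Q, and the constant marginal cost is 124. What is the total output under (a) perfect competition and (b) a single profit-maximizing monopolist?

Under competition P = MC = 124, so Q = (213 − 124)/0.5 = 178.
A monopolist chooses Q where MR = MC. MR = 213 − Q; setting this equal to 124 gives Q = 89 and P = 168.5.

Competition: Q = 178; Monopoly: Q = 89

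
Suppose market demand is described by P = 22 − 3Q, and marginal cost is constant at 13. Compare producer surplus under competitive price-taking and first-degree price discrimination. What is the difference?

Producer surplus rises by 13.5

Perfect competition: P = MC = 13, so 22 − 3Q = 13 and Q = 3.
PS = (13 − 13)·3 = 0.
With perfect price discrimination, output is the efficient level Q = 3 (where demand meets MC), but every buyer pays their willingness to pay: CS = 0 and PS = total surplus.
PS = ½·(22 − 13)·3 = 13.5.
Change in producer surplus: 13.5 − 0 = 13.5.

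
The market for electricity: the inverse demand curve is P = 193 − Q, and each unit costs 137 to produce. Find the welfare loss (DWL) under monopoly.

Under competition P = MC = 137, so Q = (193 − 137)/1 = 56.
A monopolist chooses Q where MR = MC. MR = 193 − 2Q; setting this equal to 137 gives Q = 28 and P = 165.
DWL is the triangle between Q = 28 and Q = 56: ½·(56 − 28)·(165 − 137) = 392.

DWL = 392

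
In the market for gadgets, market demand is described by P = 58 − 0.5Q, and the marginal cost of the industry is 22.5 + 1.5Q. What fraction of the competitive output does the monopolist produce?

A monopolist chooses Q where MR = MC. MR = 58 − Q; setting this equal to 22.5 + 1.5Q gives Q = 14.2 and P = 50.9.
Under competition P = MC: 58 − 0.5Q = 22.5 + 1.5Q ⇒ Q = 17.75, P = 49.125.
Ratio Q_m/Q_c = 14.2/17.75 = 0.8.

Q_m/Q_c = 0.8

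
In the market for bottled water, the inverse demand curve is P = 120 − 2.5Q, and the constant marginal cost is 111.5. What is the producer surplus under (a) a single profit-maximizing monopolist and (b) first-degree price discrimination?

The monopolist equates marginal revenue to marginal cost: 120 − 5Q = 111.5, so Q = 1.7. From demand, P = 115.75.
PS = (115.75 − 111.5)·1.7 = 7.225.
Under first-degree price discrimination the firm charges each unit its demand price and produces up to where P = MC, i.e. Q = 3.4. Consumer surplus is zero; producer surplus equals total surplus.
PS = ½·(120 − 111.5)·3.4 = 14.45.

Monopoly: PS = 7.225; Perfect PD: PS = 14.45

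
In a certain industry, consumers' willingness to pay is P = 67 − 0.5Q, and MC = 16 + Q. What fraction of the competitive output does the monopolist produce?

Q_m/Q_c = 0.75

A monopolist chooses Q where MR = MC. MR = 67 − Q; setting this equal to 16 + Q gives Q = 25.5 and P = 54.25.
Under competition P = MC: 67 − 0.5Q = 16 + Q ⇒ Q = 34, P = 50.
Ratio Q_m/Q_c = 25.5/34 = 0.75.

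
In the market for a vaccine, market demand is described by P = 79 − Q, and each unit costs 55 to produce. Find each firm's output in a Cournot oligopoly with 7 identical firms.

Cournot with 7 identical firms: the symmetric best-response condition is 79 − 8q = 55. Each firm produces q = 3, total output Q = 21, price P = 58.

q_i = 3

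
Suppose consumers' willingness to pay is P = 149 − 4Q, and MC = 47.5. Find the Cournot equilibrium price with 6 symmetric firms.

P = 62

In a 6-firm Cournot equilibrium, symmetry and the first-order condition give q = (149 − 47.5)/(28) = 3.625. So Q = 21.75 and P = 62.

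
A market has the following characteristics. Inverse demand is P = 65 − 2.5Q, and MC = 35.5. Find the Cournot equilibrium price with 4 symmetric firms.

P = 41.4

With 4 symmetric Cournot firms, each firm's FOC gives 65 − 12.5q = 35.5, so q = 2.36, Q = 4·2.36 = 9.44, and P = 41.4.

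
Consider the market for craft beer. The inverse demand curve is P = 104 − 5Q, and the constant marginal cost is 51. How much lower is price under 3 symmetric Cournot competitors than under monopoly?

The monopolist equates marginal revenue to marginal cost: 104 − 10Q = 51, so Q = 5.3. From demand, P = 77.5.
With 3 symmetric Cournot firms, each firm's FOC gives 104 − 20q = 51, so q = 2.65, Q = 3·2.65 = 7.95, and P = 64.25.
Change in price: 64.25 − 77.5 = −13.25.

P falls by 13.25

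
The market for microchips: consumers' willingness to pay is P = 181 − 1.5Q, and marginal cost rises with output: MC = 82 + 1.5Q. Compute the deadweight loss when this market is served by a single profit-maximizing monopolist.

Competitive equilibrium sets price equal to marginal cost: 181 − 1.5Q = 82 + 1.5Q, so Q = 33 and P = 131.5.
A monopolist chooses Q where MR = MC. MR = 181 − 3Q; setting this equal to 82 + 1.5Q gives Q = 22 and P = 148.
CS = ½·(181 − 131.5)·33 = 816.75; PS = (131.5·33 − 82·33 − ½·1.5·33²) = 816.75; TS = 1633.5.
CS = ½·(181 − 148)·22 = 363; PS = (148·22 − 82·22 − ½·1.5·22²) = 1089; TS = 1452.
DWL = 1633.5 − 1452 = 181.5.

DWL = 181.5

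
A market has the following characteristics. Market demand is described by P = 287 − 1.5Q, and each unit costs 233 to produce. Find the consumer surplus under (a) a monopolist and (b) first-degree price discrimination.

A monopolist chooses Q where MR = MC. MR = 287 − 3Q; setting this equal to 233 gives Q = 18 and P = 260.
CS = ½·(287 − 260)·18 = 243.
A perfectly discriminating monopolist sells every unit with P(Q) ≥ MC(Q), so output equals the competitive quantity Q = 36. Each buyer pays their reservation price, so CS = 0 and the firm captures all surplus.
CS = 0.

Monopoly: CS = 243; Perfect PD: CS = 0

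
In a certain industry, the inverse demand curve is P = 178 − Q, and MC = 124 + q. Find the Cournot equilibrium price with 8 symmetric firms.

In a 8-firm Cournot equilibrium, symmetry and the first-order condition give q = (178 − 124)/(10) = 5.4. So Q = 43.2 and P = 134.8.

P = 134.8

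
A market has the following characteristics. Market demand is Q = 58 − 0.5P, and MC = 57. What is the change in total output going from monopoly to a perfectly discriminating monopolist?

Q rises by 14.75

Inverting demand: P = 116 − 2Q.
The monopolist equates marginal revenue to marginal cost: 116 − 4Q = 57, so Q = 14.75. From demand, P = 86.5.
Under first-degree price discrimination the firm charges each unit its demand price and produces up to where P = MC, i.e. Q = 29.5. Consumer surplus is zero; producer surplus equals total surplus.
Change in total output: 29.5 − 14.75 = 14.75.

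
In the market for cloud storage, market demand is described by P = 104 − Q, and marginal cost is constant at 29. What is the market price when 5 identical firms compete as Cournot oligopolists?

Cournot with 5 identical firms: the symmetric best-response condition is 104 − 6q = 29. Each firm produces q = 12.5, total output Q = 62.5, price P = 41.5.

P = 41.5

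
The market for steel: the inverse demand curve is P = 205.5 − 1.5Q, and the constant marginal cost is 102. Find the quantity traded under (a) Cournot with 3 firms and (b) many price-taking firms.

With 3 symmetric Cournot firms, each firm's FOC gives 205.5 − 6q = 102, so q = 17.25, Q = 3·17.25 = 51.75, and P = 127.875.
Perfect competition: P = MC = 102, so 205.5 − 1.5Q = 102 and Q = 69.

Cournot: Q = 51.75; Competition: Q = 69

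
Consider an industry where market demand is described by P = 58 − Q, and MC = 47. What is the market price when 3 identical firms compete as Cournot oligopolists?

With 3 symmetric Cournot firms, each firm's FOC gives 58 − 4q = 47, so q = 2.75, Q = 3·2.75 = 8.25, and P = 49.75.

P = 49.75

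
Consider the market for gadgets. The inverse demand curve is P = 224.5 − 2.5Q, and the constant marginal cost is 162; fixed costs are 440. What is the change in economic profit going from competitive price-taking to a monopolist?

Under competition P = MC = 162, so Q = (224.5 − 162)/2.5 = 25.
Profit = (162 − 162)·25 − 440 = −440.
Monopoly sets MR = MC: 224.5 − 5Q = 162 ⇒ Q = 12.5, P = 224.5 − 2.5·12.5 = 193.25.
Profit = (193.25 − 162)·12.5 − 440 = −49.375.
Change in economic profit: −49.375 − −440 = 390.625.

π rises by 390.625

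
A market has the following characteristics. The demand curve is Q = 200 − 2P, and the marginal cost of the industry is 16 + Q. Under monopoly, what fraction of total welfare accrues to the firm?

Inverting demand: P = 100 − 0.5Q.
The monopolist equates marginal revenue to marginal cost: 100 − Q = 16 + Q, so Q = 42. From demand, P = 79.
CS = ½·(100 − 79)·42 = 441.
PS = P·Q − VC(Q) = 79·42 − (16·42 + ½·1·42²) = 1764.
Share captured = PS/TS = 1764/2205 = 0.8.

PS/TS = 0.8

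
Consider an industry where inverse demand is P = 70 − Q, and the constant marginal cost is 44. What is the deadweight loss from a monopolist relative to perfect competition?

DWL = 84.5

Competitive firms price at marginal cost: P = 44, giving Q = 26.
Monopoly sets MR = MC: 70 − 2Q = 44 ⇒ Q = 13, P = 70 − 13 = 57.
DWL is the triangle between Q = 13 and Q = 26: ½·(26 − 13)·(57 − 44) = 84.5.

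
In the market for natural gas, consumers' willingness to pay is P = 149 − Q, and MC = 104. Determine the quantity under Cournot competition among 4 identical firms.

Q = 36

In a 4-firm Cournot equilibrium, symmetry and the first-order condition give q = (149 − 104)/(5) = 9. So Q = 36 and P = 113.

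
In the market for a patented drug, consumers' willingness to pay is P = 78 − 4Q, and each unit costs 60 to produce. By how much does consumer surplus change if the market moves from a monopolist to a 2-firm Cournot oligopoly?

The monopolist equates marginal revenue to marginal cost: 78 − 8Q = 60, so Q = 2.25. From demand, P = 69.
CS = ½·(78 − 69)·2.25 = 10.125.
In a 2-firm Cournot equilibrium, symmetry and the first-order condition give q = (78 − 60)/(12) = 1.5. So Q = 3 and P = 66.
CS = ½·(78 − 66)·3 = 18.
Change in consumer surplus: 18 − 10.125 = 7.875.

CS rises by 7.875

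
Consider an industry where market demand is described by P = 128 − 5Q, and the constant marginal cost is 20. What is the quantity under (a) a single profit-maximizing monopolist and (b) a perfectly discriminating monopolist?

The monopolist equates marginal revenue to marginal cost: 128 − 10Q = 20, so Q = 10.8. From demand, P = 74.
With perfect price discrimination, output is the efficient level Q = 21.6 (where demand meets MC), but every buyer pays their willingness to pay: CS = 0 and PS = total surplus.

Monopoly: Q = 10.8; Perfect PD: Q = 21.6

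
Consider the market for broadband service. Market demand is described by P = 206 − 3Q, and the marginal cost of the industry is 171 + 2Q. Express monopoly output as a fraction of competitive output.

Q_m/Q_c = 0.625

The monopolist equates marginal revenue to marginal cost: 206 − 6Q = 171 + 2Q, so Q = 4.375. From demand, P = 192.875.
Competitive equilibrium sets price equal to marginal cost: 206 − 3Q = 171 + 2Q, so Q = 7 and P = 185.
Ratio Q_m/Q_c = 4.375/7 = 0.625.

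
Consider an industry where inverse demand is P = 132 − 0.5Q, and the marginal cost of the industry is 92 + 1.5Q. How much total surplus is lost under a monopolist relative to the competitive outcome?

DWL = 16

Competitive equilibrium sets price equal to marginal cost: 132 − 0.5Q = 92 + 1.5Q, so Q = 20 and P = 122.
Monopoly sets MR = MC: 132 − Q = 92 + 1.5Q ⇒ Q = 16, P = 132 − 0.5·16 = 124.
CS = ½·(132 − 122)·20 = 100; PS = (122·20 − 92·20 − ½·1.5·20²) = 300; TS = 400.
CS = ½·(132 − 124)·16 = 64; PS = (124·16 − 92·16 − ½·1.5·16²) = 320; TS = 384.
DWL = 400 − 384 = 16.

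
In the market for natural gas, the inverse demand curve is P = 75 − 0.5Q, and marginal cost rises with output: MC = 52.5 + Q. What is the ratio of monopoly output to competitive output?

Monopoly sets MR = MC: 75 − Q = 52.5 + Q ⇒ Q = 11.25, P = 75 − 0.5·11.25 = 69.375.
Under competition P = MC: 75 − 0.5Q = 52.5 + Q ⇒ Q = 15, P = 67.5.
Ratio Q_m/Q_c = 11.25/15 = 0.75.

Q_m/Q_c = 0.75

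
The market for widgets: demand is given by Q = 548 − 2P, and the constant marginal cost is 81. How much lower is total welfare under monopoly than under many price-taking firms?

Total welfare falls by 9312.25

Inverting demand: P = 274 − 0.5Q.
Perfect competition: P = MC = 81, so 274 − 0.5Q = 81 and Q = 386.
CS = ½·(274 − 81)·386 = 37249; PS = (81 − 81)·386 = 0; TS = 37249.
The monopolist equates marginal revenue to marginal cost: 274 − Q = 81, so Q = 193. From demand, P = 177.5.
CS = ½·(274 − 177.5)·193 = 9312.25; PS = (177.5 − 81)·193 = 18624.5; TS = 27936.75.
Change in total welfare: 27936.75 − 37249 = −9312.25.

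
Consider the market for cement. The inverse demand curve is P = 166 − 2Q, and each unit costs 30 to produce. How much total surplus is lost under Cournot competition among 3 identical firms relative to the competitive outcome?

Perfect competition: P = MC = 30, so 166 − 2Q = 30 and Q = 68.
Cournot with 3 identical firms: the symmetric best-response condition is 166 − 8q = 30. Each firm produces q = 17, total output Q = 51, price P = 64.
DWL is the triangle between Q = 51 and Q = 68: ½·(68 − 51)·(64 − 30) = 289.

DWL = 289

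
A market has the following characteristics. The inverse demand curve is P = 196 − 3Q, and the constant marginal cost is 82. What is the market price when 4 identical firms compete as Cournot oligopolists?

Cournot with 4 identical firms: the symmetric best-response condition is 196 − 15q = 82. Each firm produces q = 7.6, total output Q = 30.4, price P = 104.8.

P = 104.8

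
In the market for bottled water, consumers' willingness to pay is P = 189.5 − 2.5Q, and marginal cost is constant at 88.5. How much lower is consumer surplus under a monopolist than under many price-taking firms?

CS falls by 1530.15

Competitive firms price at marginal cost: P = 88.5, giving Q = 40.4.
CS = ½·(189.5 − 88.5)·40.4 = 2040.2.
A monopolist chooses Q where MR = MC. MR = 189.5 − 5Q; setting this equal to 88.5 gives Q = 20.2 and P = 139.
CS = ½·(189.5 − 139)·20.2 = 510.05.
Change in consumer surplus: 510.05 − 2040.2 = −1530.15.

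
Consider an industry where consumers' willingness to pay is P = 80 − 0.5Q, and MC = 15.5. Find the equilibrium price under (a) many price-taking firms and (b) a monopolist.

Perfect competition: P = MC = 15.5, so 80 − 0.5Q = 15.5 and Q = 129.
The monopolist equates marginal revenue to marginal cost: 80 − Q = 15.5, so Q = 64.5. From demand, P = 47.75.

Competition: P = 15.5; Monopoly: P = 47.75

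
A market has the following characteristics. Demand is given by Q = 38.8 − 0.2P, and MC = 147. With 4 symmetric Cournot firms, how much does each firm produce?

Inverting demand: P = 194 − 5Q.
Cournot with 4 identical firms: the symmetric best-response condition is 194 − 25q = 147. Each firm produces q = 1.88, total output Q = 7.52, price P = 156.4.

q_i = 1.88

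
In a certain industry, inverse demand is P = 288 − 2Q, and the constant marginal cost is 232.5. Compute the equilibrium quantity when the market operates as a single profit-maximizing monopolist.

Q = 13.875

The monopolist equates marginal revenue to marginal cost: 288 − 4Q = 232.5, so Q = 13.875. From demand, P = 260.25.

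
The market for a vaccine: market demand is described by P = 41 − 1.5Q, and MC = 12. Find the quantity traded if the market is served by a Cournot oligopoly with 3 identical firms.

Q = 14.5

In a 3-firm Cournot equilibrium, symmetry and the first-order condition give q = (41 − 12)/(6) = 29/6. So Q = 14.5 and P = 19.25.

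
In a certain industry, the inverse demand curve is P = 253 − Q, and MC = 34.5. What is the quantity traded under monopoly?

Q = 109.25

Monopoly sets MR = MC: 253 − 2Q = 34.5 ⇒ Q = 109.25, P = 253 − 109.25 = 143.75.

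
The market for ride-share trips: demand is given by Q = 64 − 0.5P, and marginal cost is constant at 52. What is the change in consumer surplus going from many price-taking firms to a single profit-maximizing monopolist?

CS falls by 1083

Inverting demand: P = 128 − 2Q.
Competitive firms price at marginal cost: P = 52, giving Q = 38.
CS = ½·(128 − 52)·38 = 1444.
A monopolist chooses Q where MR = MC. MR = 128 − 4Q; setting this equal to 52 gives Q = 19 and P = 90.
CS = ½·(128 − 90)·19 = 361.
Change in consumer surplus: 361 − 1444 = −1083.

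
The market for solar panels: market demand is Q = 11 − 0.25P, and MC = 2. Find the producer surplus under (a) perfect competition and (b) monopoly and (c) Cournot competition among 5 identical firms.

Inverting demand: P = 44 − 4Q.
Competitive firms price at marginal cost: P = 2, giving Q = 10.5.
PS = (2 − 2)·10.5 = 0.
The monopolist equates marginal revenue to marginal cost: 44 − 8Q = 2, so Q = 5.25. From demand, P = 23.
PS = (23 − 2)·5.25 = 110.25.
Cournot with 5 identical firms: the symmetric best-response condition is 44 − 24q = 2. Each firm produces q = 1.75, total output Q = 8.75, price P = 9.
PS = (9 − 2)·8.75 = 61.25.

Competition: PS = 0; Monopoly: PS = 110.25; Cournot: PS = 61.25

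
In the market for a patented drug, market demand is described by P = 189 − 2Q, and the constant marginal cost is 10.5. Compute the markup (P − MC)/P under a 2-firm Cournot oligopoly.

In a 2-firm Cournot equilibrium, symmetry and the first-order condition give q = (189 − 10.5)/(6) = 29.75. So Q = 59.5 and P = 70.
Lerner index = (P − MC)/P = (70 − 10.5)/70 = 0.85.

Lerner index = 0.85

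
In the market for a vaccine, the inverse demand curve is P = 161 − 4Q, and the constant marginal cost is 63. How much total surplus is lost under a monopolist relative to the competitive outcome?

DWL = 300.125

Competitive firms price at marginal cost: P = 63, giving Q = 24.5.
Monopoly sets MR = MC: 161 − 8Q = 63 ⇒ Q = 12.25, P = 161 − 4·12.25 = 112.
DWL is the triangle between Q = 12.25 and Q = 24.5: ½·(24.5 − 12.25)·(112 − 63) = 300.125.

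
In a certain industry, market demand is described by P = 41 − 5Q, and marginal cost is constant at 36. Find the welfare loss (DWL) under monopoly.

Perfect competition: P = MC = 36, so 41 − 5Q = 36 and Q = 1.
The monopolist equates marginal revenue to marginal cost: 41 − 10Q = 36, so Q = 0.5. From demand, P = 38.5.
DWL is the triangle between Q = 0.5 and Q = 1: ½·(1 − 0.5)·(38.5 − 36) = 0.625.

DWL = 0.625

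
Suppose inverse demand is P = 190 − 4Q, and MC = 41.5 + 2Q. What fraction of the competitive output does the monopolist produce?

A monopolist chooses Q where MR = MC. MR = 190 − 8Q; setting this equal to 41.5 + 2Q gives Q = 14.85 and P = 130.6.
Under competition P = MC: 190 − 4Q = 41.5 + 2Q ⇒ Q = 24.75, P = 91.
Ratio Q_m/Q_c = 14.85/24.75 = 0.6.

Q_m/Q_c = 0.6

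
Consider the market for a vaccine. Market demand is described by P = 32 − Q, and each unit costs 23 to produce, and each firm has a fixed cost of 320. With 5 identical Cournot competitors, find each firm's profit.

With 5 symmetric Cournot firms, each firm's FOC gives 32 − 6q = 23, so q = 1.5, Q = 5·1.5 = 7.5, and P = 24.5.
Each firm's profit = (24.5 − 23)·1.5 − 320 = −317.75.

π_i = −317.75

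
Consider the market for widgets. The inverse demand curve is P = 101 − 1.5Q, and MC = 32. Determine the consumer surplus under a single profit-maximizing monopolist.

CS = 396.75

Monopoly sets MR = MC: 101 − 3Q = 32 ⇒ Q = 23, P = 101 − 1.5·23 = 66.5.
CS = ½·(101 − 66.5)·23 = 396.75.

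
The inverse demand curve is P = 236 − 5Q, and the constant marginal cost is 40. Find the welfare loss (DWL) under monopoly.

Perfect competition: P = MC = 40, so 236 − 5Q = 40 and Q = 39.2.
The monopolist equates marginal revenue to marginal cost: 236 − 10Q = 40, so Q = 19.6. From demand, P = 138.
DWL is the triangle between Q = 19.6 and Q = 39.2: ½·(39.2 − 19.6)·(138 − 40) = 960.4.

DWL = 960.4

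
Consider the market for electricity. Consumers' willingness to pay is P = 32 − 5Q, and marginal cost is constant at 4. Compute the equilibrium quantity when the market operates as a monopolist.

Q = 2.8

Monopoly sets MR = MC: 32 − 10Q = 4 ⇒ Q = 2.8, P = 32 − 5·2.8 = 18.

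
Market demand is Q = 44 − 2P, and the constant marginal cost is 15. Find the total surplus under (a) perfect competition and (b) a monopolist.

Competition: TS = 49; Monopoly: TS = 36.75

Inverting demand: P = 22 − 0.5Q.
Perfect competition: P = MC = 15, so 22 − 0.5Q = 15 and Q = 14.
CS = ½·(22 − 15)·14 = 49; PS = (15 − 15)·14 = 0; TS = 49.
A monopolist chooses Q where MR = MC. MR = 22 − Q; setting this equal to 15 gives Q = 7 and P = 18.5.
CS = ½·(22 − 18.5)·7 = 12.25; PS = (18.5 − 15)·7 = 24.5; TS = 36.75.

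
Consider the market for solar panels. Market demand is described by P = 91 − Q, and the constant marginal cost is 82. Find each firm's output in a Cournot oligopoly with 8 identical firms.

Cournot with 8 identical firms: the symmetric best-response condition is 91 − 9q = 82. Each firm produces q = 1, total output Q = 8, price P = 83.

q_i = 1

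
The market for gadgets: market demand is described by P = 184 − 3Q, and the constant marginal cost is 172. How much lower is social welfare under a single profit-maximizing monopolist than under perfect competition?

TS falls by 6

Perfect competition: P = MC = 172, so 184 − 3Q = 172 and Q = 4.
CS = ½·(184 − 172)·4 = 24; PS = (172 − 172)·4 = 0; TS = 24.
The monopolist equates marginal revenue to marginal cost: 184 − 6Q = 172, so Q = 2. From demand, P = 178.
CS = ½·(184 − 178)·2 = 6; PS = (178 − 172)·2 = 12; TS = 18.
Change in social welfare: 18 − 24 = −6.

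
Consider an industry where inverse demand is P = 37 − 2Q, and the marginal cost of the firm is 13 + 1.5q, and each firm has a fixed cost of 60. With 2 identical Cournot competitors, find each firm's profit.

π_i = −31.84

Cournot with 2 identical firms: the symmetric best-response condition is 37 − 6q = 13 + 1.5q. Each firm produces q = 3.2, total output Q = 6.4, price P = 24.2.
Each firm's profit = 24.2·3.2 − (13·3.2 + ½·1.5·3.2²) − 60 = −31.84.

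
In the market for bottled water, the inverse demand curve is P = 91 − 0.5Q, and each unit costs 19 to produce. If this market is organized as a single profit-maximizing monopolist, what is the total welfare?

Monopoly sets MR = MC: 91 − Q = 19 ⇒ Q = 72, P = 91 − 0.5·72 = 55.
CS = ½·(91 − 55)·72 = 1296; PS = (55 − 19)·72 = 2592; TS = 3888.

TS = 3888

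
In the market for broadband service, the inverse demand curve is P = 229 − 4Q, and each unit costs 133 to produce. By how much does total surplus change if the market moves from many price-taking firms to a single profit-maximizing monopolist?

Perfect competition: P = MC = 133, so 229 − 4Q = 133 and Q = 24.
CS = ½·(229 − 133)·24 = 1152; PS = (133 − 133)·24 = 0; TS = 1152.
A monopolist chooses Q where MR = MC. MR = 229 − 8Q; setting this equal to 133 gives Q = 12 and P = 181.
CS = ½·(229 − 181)·12 = 288; PS = (181 − 133)·12 = 576; TS = 864.
Change in total surplus: 864 − 1152 = −288.

TS falls by 288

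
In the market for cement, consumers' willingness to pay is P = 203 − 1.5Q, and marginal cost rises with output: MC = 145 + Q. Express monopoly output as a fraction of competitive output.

Q_m/Q_c = 0.625

The monopolist equates marginal revenue to marginal cost: 203 − 3Q = 145 + Q, so Q = 14.5. From demand, P = 181.25.
Under competition P = MC: 203 − 1.5Q = 145 + Q ⇒ Q = 23.2, P = 168.2.
Ratio Q_m/Q_c = 14.5/23.2 = 0.625.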